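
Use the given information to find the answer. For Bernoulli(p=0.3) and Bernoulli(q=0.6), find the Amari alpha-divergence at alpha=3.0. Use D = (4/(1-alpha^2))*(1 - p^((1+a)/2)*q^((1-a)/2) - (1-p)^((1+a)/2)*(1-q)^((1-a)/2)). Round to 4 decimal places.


Amari alpha-divergence:
D = (4/(1-alpha^2))*(1 - p^((1+a)/2)*q^((1-a)/2) - (1-p)^((1+a)/2)*(1-q)^((1-a)/2)).
alpha = 3.0, p = 0.3, q = 0.6.
e1 = (1+alpha)/2 = 2.0, e2 = (1-alpha)/2 = -1.0.
t1 = p^e1 * q^e2 = 0.3^2.0 * 0.6^-1.0 = 0.15.
t2 = (1-p)^e1 * (1-q)^e2 = 0.7^2.0 * 0.4^-1.0 = 1.225.
4/(1-alpha^2) = -0.5.
D = -0.5*(1 - 0.15 - 1.225) = 0.1875

0.1875


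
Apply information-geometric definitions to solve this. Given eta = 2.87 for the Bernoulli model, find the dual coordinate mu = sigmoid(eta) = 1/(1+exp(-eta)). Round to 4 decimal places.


Dual coordinate (expectation parameter) for Bernoulli:
mu = 1/(1+exp(-eta)).
eta = 2.87.
exp(-eta) = exp(-2.87) = 0.056699.
mu = 1/(1+0.056699) = 0.9463

0.9463


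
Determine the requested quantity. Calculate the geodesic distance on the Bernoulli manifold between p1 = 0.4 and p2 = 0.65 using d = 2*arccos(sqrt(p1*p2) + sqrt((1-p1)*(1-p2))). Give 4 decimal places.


Geodesic distance on Bernoulli manifold:
d(p1,p2) = 2*arccos(sqrt(p1*p2) + sqrt((1-p1)*(1-p2))).
sqrt(p1*p2) = sqrt(0.4*0.65) = 0.509902.
sqrt((1-p1)*(1-p2)) = sqrt(0.6*0.35) = 0.458258.
arg = 0.509902 + 0.458258 = 0.96816.
d = 2*arccos(0.96816) = 0.5061

0.5061


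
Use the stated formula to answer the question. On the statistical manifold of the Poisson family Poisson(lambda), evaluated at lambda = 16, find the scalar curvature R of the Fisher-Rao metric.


This family has a single free parameter, so its statistical manifold
is 1-dimensional. The Riemann curvature tensor of any 1-dimensional
Riemannian manifold vanishes identically, so R = 0.

0


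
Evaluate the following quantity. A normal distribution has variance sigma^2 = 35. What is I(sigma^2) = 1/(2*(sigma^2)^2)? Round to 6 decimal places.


Fisher information for variance: I(sigma^2) = 1/(2*sigma^4).
sigma^2 = 35, so sigma^4 = 1225.
I = 1/(2*1225) = 1/2450 = 0.000408

0.000408


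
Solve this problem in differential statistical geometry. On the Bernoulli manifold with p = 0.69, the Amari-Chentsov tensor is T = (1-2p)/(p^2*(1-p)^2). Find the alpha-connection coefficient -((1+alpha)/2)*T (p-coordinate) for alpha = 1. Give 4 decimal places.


Skewness (Amari-Chentsov) tensor: T = (1-2p)/(p^2*(1-p)^2).
p = 0.69, 1-2p = -0.38, p^2 = 0.4761, (1-p)^2 = 0.0961.
T = -0.38/(0.4761 * 0.0961) = -8.305428.
In the p-coordinate, Gamma^(alpha) = Gamma^(0) - (alpha/2)*T with Gamma^(0) = (1/2)*g'(p) = -T/2,
so Gamma^(alpha) = -((1+alpha)/2)*T.
alpha = 1, -(1+alpha)/2 = -1.0.
Gamma = -1.0 * -8.305428 = 8.3054

8.3054


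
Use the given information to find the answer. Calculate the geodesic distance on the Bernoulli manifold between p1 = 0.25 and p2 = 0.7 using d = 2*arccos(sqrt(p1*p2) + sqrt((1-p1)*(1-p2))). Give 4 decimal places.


Geodesic distance on Bernoulli manifold:
d(p1,p2) = 2*arccos(sqrt(p1*p2) + sqrt((1-p1)*(1-p2))).
sqrt(p1*p2) = sqrt(0.25*0.7) = 0.41833.
sqrt((1-p1)*(1-p2)) = sqrt(0.75*0.3) = 0.474342.
arg = 0.41833 + 0.474342 = 0.892672.
d = 2*arccos(0.892672) = 0.9351

0.9351


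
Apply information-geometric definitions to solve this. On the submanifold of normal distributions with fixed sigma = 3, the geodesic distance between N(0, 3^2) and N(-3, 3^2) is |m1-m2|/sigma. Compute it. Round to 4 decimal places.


On the fixed-variance normal subfamily, geodesic distance = |m1-m2|/sigma.
|0 - -3| = 3.
sigma = 3.
d = 3/3 = 1.0000

1.0000


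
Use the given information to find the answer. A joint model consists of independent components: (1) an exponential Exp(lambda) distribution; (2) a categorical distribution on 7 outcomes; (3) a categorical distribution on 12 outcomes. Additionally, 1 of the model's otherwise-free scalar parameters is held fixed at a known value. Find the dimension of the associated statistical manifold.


The dimension of a statistical manifold equals the number of free
(independent) real parameters of the model. For a product of independent
blocks the parameter counts add.
- exponential (lambda): 1.
- categorical on 7 outcomes (probabilities sum to 1): 7-1 = 6.
- categorical on 12 outcomes (probabilities sum to 1): 12-1 = 11.
Total = 1 + 6 + 11 = 18.
1 parameter(s) fixed at known values: 18 - 1 = 17.
Dimension = 17

17


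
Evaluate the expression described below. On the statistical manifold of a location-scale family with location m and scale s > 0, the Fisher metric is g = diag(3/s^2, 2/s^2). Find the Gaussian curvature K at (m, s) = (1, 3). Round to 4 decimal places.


The metric has the form g = (A dm^2 + B ds^2)/s^2 with A = 3, B = 2.
Substitute u = sqrt(A/B)*m: g = B*(du^2 + ds^2)/s^2, i.e. B times the
Poincare upper half-plane metric, which has constant Gaussian curvature -1.
Scaling a 2D metric by a constant c divides the Gaussian curvature by c,
so K = -1/B = -1/(2) = -0.5000 everywhere (the point (m, s) = (1, 3) is irrelevant:
the curvature is constant).
The requested Gaussian curvature is K = -0.5000.

-0.5000


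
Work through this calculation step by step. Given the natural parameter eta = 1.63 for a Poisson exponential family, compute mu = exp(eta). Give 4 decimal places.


Expectation parameter for Poisson exponential family:
mu = exp(eta).
eta = 1.63.
mu = exp(1.63) = 5.1039

5.1039


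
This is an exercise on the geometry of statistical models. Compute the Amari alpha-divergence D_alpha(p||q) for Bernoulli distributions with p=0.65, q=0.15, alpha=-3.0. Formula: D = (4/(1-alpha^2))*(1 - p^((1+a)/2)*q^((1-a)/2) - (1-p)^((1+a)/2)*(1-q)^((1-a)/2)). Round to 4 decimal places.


Amari alpha-divergence:
D = (4/(1-alpha^2))*(1 - p^((1+a)/2)*q^((1-a)/2) - (1-p)^((1+a)/2)*(1-q)^((1-a)/2)).
alpha = -3.0, p = 0.65, q = 0.15.
e1 = (1+alpha)/2 = -1.0, e2 = (1-alpha)/2 = 2.0.
t1 = p^e1 * q^e2 = 0.65^-1.0 * 0.15^2.0 = 0.034615.
t2 = (1-p)^e1 * (1-q)^e2 = 0.35^-1.0 * 0.85^2.0 = 2.064286.
4/(1-alpha^2) = -0.5.
D = -0.5*(1 - 0.034615 - 2.064286) = 0.5495

0.5495


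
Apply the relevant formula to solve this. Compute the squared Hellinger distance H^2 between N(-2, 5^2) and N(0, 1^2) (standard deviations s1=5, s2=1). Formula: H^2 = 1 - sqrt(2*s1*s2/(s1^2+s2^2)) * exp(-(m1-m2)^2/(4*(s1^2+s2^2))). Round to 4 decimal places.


Squared Hellinger distance for Gaussians:
H^2 = 1 - sqrt(2*s1*s2/(s1^2+s2^2)) * exp(-(m1-m2)^2/(4*(s1^2+s2^2))).
s1^2 = 25, s2^2 = 1, s1^2+s2^2 = 26.
sqrt(2*5*1/(26)) = 0.620174.
(m1-m2)^2 = (-2)^2 = 4.
exp(-4/(4*26)) = exp(-0.038462) = 0.962269.
H^2 = 1 - 0.620174*0.962269 = 0.4032

0.4032


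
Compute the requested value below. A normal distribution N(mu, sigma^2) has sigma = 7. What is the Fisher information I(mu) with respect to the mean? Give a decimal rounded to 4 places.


The Fisher information for the mean of a normal distribution is I(mu) = 1/sigma^2.
sigma = 7, so sigma^2 = 49.
I(mu) = 1/49 = 0.0204

0.0204


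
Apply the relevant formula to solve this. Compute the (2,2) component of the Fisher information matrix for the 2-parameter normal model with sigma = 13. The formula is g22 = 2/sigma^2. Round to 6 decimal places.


For the 2-parameter normal family, the Fisher metric has:
  g11 = 1/sigma^2, g22 = 2/sigma^2.
sigma = 13, sigma^2 = 169.
g22 = 0.011834

0.011834


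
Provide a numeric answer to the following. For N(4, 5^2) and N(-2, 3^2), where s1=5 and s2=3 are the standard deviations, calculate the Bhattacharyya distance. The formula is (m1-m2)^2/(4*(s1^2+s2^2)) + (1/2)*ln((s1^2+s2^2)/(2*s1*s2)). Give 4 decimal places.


Bhattacharyya distance between two Gaussians:
DB = (m1-m2)^2/(4*(s1^2+s2^2)) + (1/2)*ln((s1^2+s2^2)/(2*s1*s2)).
(m1-m2)^2 = (6)^2 = 36.
s1^2+s2^2 = 25 + 9 = 34.
term1 = 36/136 = 0.264706.
term2 = 0.5*ln(34/30.0) = 0.062582.
DB = 0.264706 + 0.062582 = 0.3273

0.3273


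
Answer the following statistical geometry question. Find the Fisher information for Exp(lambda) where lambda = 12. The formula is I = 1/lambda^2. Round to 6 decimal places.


Fisher information for exponential: I(lambda) = 1/lambda^2.
lambda = 12, lambda^2 = 144.
I = 1/144 = 0.006944

0.006944


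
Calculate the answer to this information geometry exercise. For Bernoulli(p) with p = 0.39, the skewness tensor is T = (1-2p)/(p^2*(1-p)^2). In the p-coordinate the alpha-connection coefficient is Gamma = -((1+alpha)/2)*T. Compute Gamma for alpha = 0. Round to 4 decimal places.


Skewness (Amari-Chentsov) tensor: T = (1-2p)/(p^2*(1-p)^2).
p = 0.39, 1-2p = 0.22, p^2 = 0.1521, (1-p)^2 = 0.3721.
T = 0.22/(0.1521 * 0.3721) = 3.887172.
In the p-coordinate, Gamma^(alpha) = Gamma^(0) - (alpha/2)*T with Gamma^(0) = (1/2)*g'(p) = -T/2,
so Gamma^(alpha) = -((1+alpha)/2)*T.
alpha = 0, -(1+alpha)/2 = -0.5.
Gamma = -0.5 * 3.887172 = -1.9436

-1.9436


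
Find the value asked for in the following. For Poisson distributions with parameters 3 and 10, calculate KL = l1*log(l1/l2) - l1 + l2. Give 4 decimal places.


KL divergence for Poisson:
KL = l1*log(l1/l2) - l1 + l2.
l1 = 3, l2 = 10.
log(3/10) = -1.203973.
l1*log(l1/l2) = 3 * -1.203973 = -3.611918.
KL = -3.611918 - 3 + 10 = 3.3881

3.3881


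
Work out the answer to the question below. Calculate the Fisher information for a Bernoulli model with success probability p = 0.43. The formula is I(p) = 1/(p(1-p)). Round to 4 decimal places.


For Bernoulli(p), Fisher information is I(p) = 1/(p*(1-p)).
p = 0.43, 1-p = 0.57.
p*(1-p) = 0.2451.
I(p) = 1/0.2451 = 4.0800

4.0800


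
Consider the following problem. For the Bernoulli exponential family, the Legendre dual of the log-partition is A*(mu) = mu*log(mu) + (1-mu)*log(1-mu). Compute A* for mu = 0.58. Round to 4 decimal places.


Legendre transform for Bernoulli:
A*(mu) = mu*log(mu) + (1-mu)*log(1-mu).
mu = 0.58, 1-mu = 0.42.
mu*log(mu) = 0.58*log(0.58) = -0.315942.
(1-mu)*log(1-mu) = 0.42*log(0.42) = -0.36435.
A* = -0.315942 + -0.36435 = -0.6803

-0.6803


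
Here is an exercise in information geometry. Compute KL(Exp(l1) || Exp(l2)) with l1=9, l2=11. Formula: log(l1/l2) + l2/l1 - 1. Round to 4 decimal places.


KL divergence for exponential family:
KL = log(l1/l2) + l2/l1 - 1.
log(9/11) = -0.200671.
11/9 = 1.222222.
KL = -0.200671 + 1.222222 - 1 = 0.0216

0.0216


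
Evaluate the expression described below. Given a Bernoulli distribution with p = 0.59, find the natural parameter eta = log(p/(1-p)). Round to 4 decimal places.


Natural parameter for Bernoulli: eta = log(p/(1-p)).
p = 0.59, 1-p = 0.41.
p/(1-p) = 1.439024.
eta = log(1.439024) = 0.3640

0.3640


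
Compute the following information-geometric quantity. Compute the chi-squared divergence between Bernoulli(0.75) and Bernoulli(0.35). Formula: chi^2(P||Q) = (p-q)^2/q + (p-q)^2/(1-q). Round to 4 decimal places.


Chi-squared divergence between Bernoulli distributions:
chi^2 = (p-q)^2/q + (p-q)^2/(1-q).
p = 0.75, q = 0.35, p-q = 0.4.
(p-q)^2 = 0.16.
term1 = 0.16/0.35 = 0.457143.
term2 = 0.16/0.65 = 0.246154.
chi^2 = 0.457143 + 0.246154 = 0.7033

0.7033


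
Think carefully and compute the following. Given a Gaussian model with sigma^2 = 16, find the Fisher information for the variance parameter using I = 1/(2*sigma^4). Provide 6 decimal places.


Fisher information for variance: I(sigma^2) = 1/(2*sigma^4).
sigma^2 = 16, so sigma^4 = 256.
I = 1/(2*256) = 1/512 = 0.001953

0.001953


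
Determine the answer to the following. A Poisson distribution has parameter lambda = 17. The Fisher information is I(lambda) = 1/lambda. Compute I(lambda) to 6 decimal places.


Fisher information for Poisson: I(lambda) = 1/lambda.
lambda = 17.
I(lambda) = 1/17 = 0.058824

0.058824


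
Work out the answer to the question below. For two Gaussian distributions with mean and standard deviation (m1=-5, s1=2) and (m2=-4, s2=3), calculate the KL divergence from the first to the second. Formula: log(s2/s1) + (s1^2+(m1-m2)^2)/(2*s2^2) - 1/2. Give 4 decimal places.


KL divergence between normal distributions:
KL = log(s2/s1) + (s1^2 + (m1-m2)^2)/(2*s2^2) - 1/2.
log(3/2) = 0.405465.
(2^2 + (-5--4)^2)/(2*3^2) = (4 + 1)/18 = 0.277778.
KL = 0.405465 + 0.277778 - 0.5 = 0.1832

0.1832


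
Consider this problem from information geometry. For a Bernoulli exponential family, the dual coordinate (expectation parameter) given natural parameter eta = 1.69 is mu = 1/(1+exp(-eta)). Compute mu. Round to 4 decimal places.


Dual coordinate (expectation parameter) for Bernoulli:
mu = 1/(1+exp(-eta)).
eta = 1.69.
exp(-eta) = exp(-1.69) = 0.18452.
mu = 1/(1+0.18452) = 0.8442

0.8442


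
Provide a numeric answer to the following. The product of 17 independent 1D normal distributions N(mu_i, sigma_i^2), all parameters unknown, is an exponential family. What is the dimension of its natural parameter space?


Exponential family dimension calculation:
Each univariate normal has two natural parameters (mu/sigma^2 and -1/(2 sigma^2)).
With 17 independent components, dim = 2 * 17 = 34.

34


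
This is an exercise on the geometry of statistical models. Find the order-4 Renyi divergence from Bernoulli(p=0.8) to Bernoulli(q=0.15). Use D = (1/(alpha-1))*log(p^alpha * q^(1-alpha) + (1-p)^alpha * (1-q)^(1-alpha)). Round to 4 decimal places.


Renyi divergence of order alpha between Bernoulli distributions:
D = (1/(alpha-1))*log(p^alpha * q^(1-alpha) + (1-p)^alpha * (1-q)^(1-alpha)).
alpha = 4, p = 0.8, q = 0.15.
p^alpha * q^(1-alpha) = 0.8^4 * 0.15^-3 = 121.362963.
(1-p)^alpha * (1-q)^(1-alpha) = 0.2^4 * 0.85^-3 = 0.002605.
sum = 121.362963 + 0.002605 = 121.365568.
D = (1/3)*log(121.365568) = 1.5996

1.5996


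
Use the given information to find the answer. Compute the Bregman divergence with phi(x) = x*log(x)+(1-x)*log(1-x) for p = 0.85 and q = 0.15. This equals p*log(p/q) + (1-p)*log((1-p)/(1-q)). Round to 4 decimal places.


Bregman divergence with negative entropy generator:
D = p*log(p/q) + (1-p)*log((1-p)/(1-q)).
p = 0.85, q = 0.15.
p*log(p/q) = 0.85*log(0.85/0.15) = 1.474411.
(1-p)*log((1-p)/(1-q)) = 0.15*log(0.15/0.85) = -0.26019.
D = 1.474411 + -0.26019 = 1.2142

1.2142


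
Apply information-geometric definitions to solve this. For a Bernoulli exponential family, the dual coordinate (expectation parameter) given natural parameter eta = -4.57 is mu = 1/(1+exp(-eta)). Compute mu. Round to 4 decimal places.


Dual coordinate (expectation parameter) for Bernoulli:
mu = 1/(1+exp(-eta)).
eta = -4.57.
exp(-eta) = exp(4.57) = 96.54411.
mu = 1/(1+96.54411) = 0.0103

0.0103


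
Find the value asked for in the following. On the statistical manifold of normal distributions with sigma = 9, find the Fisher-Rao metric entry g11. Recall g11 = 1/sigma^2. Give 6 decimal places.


For the 2-parameter normal family, the Fisher metric has:
  g11 = 1/sigma^2, g22 = 2/sigma^2.
sigma = 9, sigma^2 = 81.
g11 = 0.012346

0.012346


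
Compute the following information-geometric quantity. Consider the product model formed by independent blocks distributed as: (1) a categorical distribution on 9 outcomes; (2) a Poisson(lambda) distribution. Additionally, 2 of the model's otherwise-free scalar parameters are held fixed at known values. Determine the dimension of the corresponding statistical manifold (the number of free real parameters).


The dimension of a statistical manifold equals the number of free
(independent) real parameters of the model. For a product of independent
blocks the parameter counts add.
- categorical on 9 outcomes (probabilities sum to 1): 9-1 = 8.
- Poisson (lambda): 1.
Total = 8 + 1 = 9.
2 parameter(s) fixed at known values: 9 - 2 = 7.
Dimension = 7

7


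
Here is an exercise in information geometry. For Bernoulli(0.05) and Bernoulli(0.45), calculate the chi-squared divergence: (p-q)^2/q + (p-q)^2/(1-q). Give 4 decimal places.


Chi-squared divergence between Bernoulli distributions:
chi^2 = (p-q)^2/q + (p-q)^2/(1-q).
p = 0.05, q = 0.45, p-q = -0.4.
(p-q)^2 = 0.16.
term1 = 0.16/0.45 = 0.355556.
term2 = 0.16/0.55 = 0.290909.
chi^2 = 0.355556 + 0.290909 = 0.6465

0.6465


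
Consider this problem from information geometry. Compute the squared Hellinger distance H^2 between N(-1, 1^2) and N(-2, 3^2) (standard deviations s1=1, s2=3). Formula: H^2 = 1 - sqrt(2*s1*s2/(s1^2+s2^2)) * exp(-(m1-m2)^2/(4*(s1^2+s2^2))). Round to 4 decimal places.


Squared Hellinger distance for Gaussians:
H^2 = 1 - sqrt(2*s1*s2/(s1^2+s2^2)) * exp(-(m1-m2)^2/(4*(s1^2+s2^2))).
s1^2 = 1, s2^2 = 9, s1^2+s2^2 = 10.
sqrt(2*1*3/(10)) = 0.774597.
(m1-m2)^2 = (1)^2 = 1.
exp(-1/(4*10)) = exp(-0.025) = 0.97531.
H^2 = 1 - 0.774597*0.97531 = 0.2445

0.2445


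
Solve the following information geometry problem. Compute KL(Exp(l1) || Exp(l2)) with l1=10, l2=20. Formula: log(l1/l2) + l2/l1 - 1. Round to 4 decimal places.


KL divergence for exponential family:
KL = log(l1/l2) + l2/l1 - 1.
log(10/20) = -0.693147.
20/10 = 2.0.
KL = -0.693147 + 2.0 - 1 = 0.3069

0.3069


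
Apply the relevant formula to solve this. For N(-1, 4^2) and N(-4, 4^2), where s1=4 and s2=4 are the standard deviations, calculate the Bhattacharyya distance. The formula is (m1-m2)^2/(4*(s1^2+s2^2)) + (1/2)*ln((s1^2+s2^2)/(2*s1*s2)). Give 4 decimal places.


Bhattacharyya distance between two Gaussians:
DB = (m1-m2)^2/(4*(s1^2+s2^2)) + (1/2)*ln((s1^2+s2^2)/(2*s1*s2)).
(m1-m2)^2 = (3)^2 = 9.
s1^2+s2^2 = 16 + 16 = 32.
term1 = 9/128 = 0.070312.
term2 = 0.5*ln(32/32.0) = 0.0.
DB = 0.070312 + 0.0 = 0.0703

0.0703


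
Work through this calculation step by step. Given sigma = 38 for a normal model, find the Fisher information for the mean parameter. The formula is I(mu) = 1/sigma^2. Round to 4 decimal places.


The Fisher information for the mean of a normal distribution is I(mu) = 1/sigma^2.
sigma = 38, so sigma^2 = 1444.
I(mu) = 1/1444 = 0.0007

0.0007


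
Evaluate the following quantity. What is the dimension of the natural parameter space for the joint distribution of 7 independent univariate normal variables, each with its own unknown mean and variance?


Exponential family dimension calculation:
Each univariate normal has two natural parameters (mu/sigma^2 and -1/(2 sigma^2)).
With 7 independent components, dim = 2 * 7 = 14.

14


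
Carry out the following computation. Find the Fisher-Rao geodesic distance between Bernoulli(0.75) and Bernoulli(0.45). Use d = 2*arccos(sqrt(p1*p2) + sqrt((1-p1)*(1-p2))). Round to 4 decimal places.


Geodesic distance on Bernoulli manifold:
d(p1,p2) = 2*arccos(sqrt(p1*p2) + sqrt((1-p1)*(1-p2))).
sqrt(p1*p2) = sqrt(0.75*0.45) = 0.580948.
sqrt((1-p1)*(1-p2)) = sqrt(0.25*0.55) = 0.37081.
arg = 0.580948 + 0.37081 = 0.951757.
d = 2*arccos(0.951757) = 0.6238

0.6238


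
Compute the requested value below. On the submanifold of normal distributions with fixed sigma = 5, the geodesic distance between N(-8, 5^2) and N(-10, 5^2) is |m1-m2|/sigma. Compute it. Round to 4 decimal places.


On the fixed-variance normal subfamily, geodesic distance = |m1-m2|/sigma.
|-8 - -10| = 2.
sigma = 5.
d = 2/5 = 0.4000

0.4000


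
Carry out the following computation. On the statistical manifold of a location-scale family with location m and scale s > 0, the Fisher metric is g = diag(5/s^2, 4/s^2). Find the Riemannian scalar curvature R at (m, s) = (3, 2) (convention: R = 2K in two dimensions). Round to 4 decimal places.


The metric has the form g = (A dm^2 + B ds^2)/s^2 with A = 5, B = 4.
Substitute u = sqrt(A/B)*m: g = B*(du^2 + ds^2)/s^2, i.e. B times the
Poincare upper half-plane metric, which has constant Gaussian curvature -1.
Scaling a 2D metric by a constant c divides the Gaussian curvature by c,
so K = -1/B = -1/(4) = -0.2500 everywhere (the point (m, s) = (3, 2) is irrelevant:
the curvature is constant).
Scalar curvature in dimension 2: R = 2K = -2/(4) = -0.5000.

-0.5000


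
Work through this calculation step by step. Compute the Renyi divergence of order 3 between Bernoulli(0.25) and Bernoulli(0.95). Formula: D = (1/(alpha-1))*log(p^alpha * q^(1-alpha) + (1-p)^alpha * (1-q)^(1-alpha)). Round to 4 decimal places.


Renyi divergence of order alpha between Bernoulli distributions:
D = (1/(alpha-1))*log(p^alpha * q^(1-alpha) + (1-p)^alpha * (1-q)^(1-alpha)).
alpha = 3, p = 0.25, q = 0.95.
p^alpha * q^(1-alpha) = 0.25^3 * 0.95^-2 = 0.017313.
(1-p)^alpha * (1-q)^(1-alpha) = 0.75^3 * 0.05^-2 = 168.75.
sum = 0.017313 + 168.75 = 168.767313.
D = (1/2)*log(168.767313) = 2.5643

2.5643


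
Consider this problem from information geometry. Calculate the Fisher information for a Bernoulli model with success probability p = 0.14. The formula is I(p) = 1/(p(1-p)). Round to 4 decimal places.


For Bernoulli(p), Fisher information is I(p) = 1/(p*(1-p)).
p = 0.14, 1-p = 0.86.
p*(1-p) = 0.1204.
I(p) = 1/0.1204 = 8.3056

8.3056


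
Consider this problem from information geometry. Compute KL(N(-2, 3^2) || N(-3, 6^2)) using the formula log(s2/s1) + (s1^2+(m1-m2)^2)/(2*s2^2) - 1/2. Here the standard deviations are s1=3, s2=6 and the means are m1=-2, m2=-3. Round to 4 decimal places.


KL divergence between normal distributions:
KL = log(s2/s1) + (s1^2 + (m1-m2)^2)/(2*s2^2) - 1/2.
log(6/3) = 0.693147.
(3^2 + (-2--3)^2)/(2*6^2) = (9 + 1)/72 = 0.138889.
KL = 0.693147 + 0.138889 - 0.5 = 0.3320

0.3320


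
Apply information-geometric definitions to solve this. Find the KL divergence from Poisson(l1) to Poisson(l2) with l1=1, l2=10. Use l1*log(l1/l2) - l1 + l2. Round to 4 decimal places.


KL divergence for Poisson:
KL = l1*log(l1/l2) - l1 + l2.
l1 = 1, l2 = 10.
log(1/10) = -2.302585.
l1*log(l1/l2) = 1 * -2.302585 = -2.302585.
KL = -2.302585 - 1 + 10 = 6.6974

6.6974


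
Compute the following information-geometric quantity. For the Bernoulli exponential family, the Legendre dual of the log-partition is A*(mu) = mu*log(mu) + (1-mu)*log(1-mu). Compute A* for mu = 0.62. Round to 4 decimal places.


Legendre transform for Bernoulli:
A*(mu) = mu*log(mu) + (1-mu)*log(1-mu).
mu = 0.62, 1-mu = 0.38.
mu*log(mu) = 0.62*log(0.62) = -0.296382.
(1-mu)*log(1-mu) = 0.38*log(0.38) = -0.367682.
A* = -0.296382 + -0.367682 = -0.6641

-0.6641


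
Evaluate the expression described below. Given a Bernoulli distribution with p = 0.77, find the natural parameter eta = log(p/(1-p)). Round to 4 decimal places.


Natural parameter for Bernoulli: eta = log(p/(1-p)).
p = 0.77, 1-p = 0.23.
p/(1-p) = 3.347826.
eta = log(3.347826) = 1.2083

1.2083


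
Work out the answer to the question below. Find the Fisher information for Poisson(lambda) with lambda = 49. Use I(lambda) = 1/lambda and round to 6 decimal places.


Fisher information for Poisson: I(lambda) = 1/lambda.
lambda = 49.
I(lambda) = 1/49 = 0.020408

0.020408


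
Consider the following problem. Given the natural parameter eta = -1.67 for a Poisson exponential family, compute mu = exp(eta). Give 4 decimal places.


Expectation parameter for Poisson exponential family:
mu = exp(eta).
eta = -1.67.
mu = exp(-1.67) = 0.1882

0.1882


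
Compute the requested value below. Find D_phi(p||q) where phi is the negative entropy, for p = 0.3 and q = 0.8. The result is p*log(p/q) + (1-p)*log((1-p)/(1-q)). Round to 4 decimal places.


Bregman divergence with negative entropy generator:
D = p*log(p/q) + (1-p)*log((1-p)/(1-q)).
p = 0.3, q = 0.8.
p*log(p/q) = 0.3*log(0.3/0.8) = -0.294249.
(1-p)*log((1-p)/(1-q)) = 0.7*log(0.7/0.2) = 0.876934.
D = -0.294249 + 0.876934 = 0.5827

0.5827


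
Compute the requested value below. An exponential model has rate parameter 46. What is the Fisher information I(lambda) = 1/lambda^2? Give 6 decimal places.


Fisher information for exponential: I(lambda) = 1/lambda^2.
lambda = 46, lambda^2 = 2116.
I = 1/2116 = 0.000473

0.000473


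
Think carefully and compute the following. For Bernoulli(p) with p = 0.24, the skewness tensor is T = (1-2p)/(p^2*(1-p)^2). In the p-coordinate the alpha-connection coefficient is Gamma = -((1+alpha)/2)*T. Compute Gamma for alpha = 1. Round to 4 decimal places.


Skewness (Amari-Chentsov) tensor: T = (1-2p)/(p^2*(1-p)^2).
p = 0.24, 1-2p = 0.52, p^2 = 0.0576, (1-p)^2 = 0.5776.
T = 0.52/(0.0576 * 0.5776) = 15.629809.
In the p-coordinate, Gamma^(alpha) = Gamma^(0) - (alpha/2)*T with Gamma^(0) = (1/2)*g'(p) = -T/2,
so Gamma^(alpha) = -((1+alpha)/2)*T.
alpha = 1, -(1+alpha)/2 = -1.0.
Gamma = -1.0 * 15.629809 = -15.6298

-15.6298


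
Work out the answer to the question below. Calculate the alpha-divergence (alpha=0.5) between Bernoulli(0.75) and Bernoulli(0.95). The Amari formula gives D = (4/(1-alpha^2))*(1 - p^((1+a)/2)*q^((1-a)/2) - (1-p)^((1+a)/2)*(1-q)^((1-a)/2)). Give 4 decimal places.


Amari alpha-divergence:
D = (4/(1-alpha^2))*(1 - p^((1+a)/2)*q^((1-a)/2) - (1-p)^((1+a)/2)*(1-q)^((1-a)/2)).
alpha = 0.5, p = 0.75, q = 0.95.
e1 = (1+alpha)/2 = 0.75, e2 = (1-alpha)/2 = 0.25.
t1 = p^e1 * q^e2 = 0.75^0.75 * 0.95^0.25 = 0.795659.
t2 = (1-p)^e1 * (1-q)^e2 = 0.25^0.75 * 0.05^0.25 = 0.167185.
4/(1-alpha^2) = 5.333333.
D = 5.333333*(1 - 0.795659 - 0.167185) = 0.1982

0.1982


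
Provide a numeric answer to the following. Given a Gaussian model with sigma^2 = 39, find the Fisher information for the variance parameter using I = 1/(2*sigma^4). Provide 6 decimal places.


Fisher information for variance: I(sigma^2) = 1/(2*sigma^4).
sigma^2 = 39, so sigma^4 = 1521.
I = 1/(2*1521) = 1/3042 = 0.000329

0.000329


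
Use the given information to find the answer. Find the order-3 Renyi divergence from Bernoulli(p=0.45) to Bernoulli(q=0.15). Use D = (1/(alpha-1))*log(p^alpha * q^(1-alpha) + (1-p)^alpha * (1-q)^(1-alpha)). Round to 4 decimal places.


Renyi divergence of order alpha between Bernoulli distributions:
D = (1/(alpha-1))*log(p^alpha * q^(1-alpha) + (1-p)^alpha * (1-q)^(1-alpha)).
alpha = 3, p = 0.45, q = 0.15.
p^alpha * q^(1-alpha) = 0.45^3 * 0.15^-2 = 4.05.
(1-p)^alpha * (1-q)^(1-alpha) = 0.55^3 * 0.85^-2 = 0.230277.
sum = 4.05 + 0.230277 = 4.280277.
D = (1/2)*log(4.280277) = 0.7270

0.7270


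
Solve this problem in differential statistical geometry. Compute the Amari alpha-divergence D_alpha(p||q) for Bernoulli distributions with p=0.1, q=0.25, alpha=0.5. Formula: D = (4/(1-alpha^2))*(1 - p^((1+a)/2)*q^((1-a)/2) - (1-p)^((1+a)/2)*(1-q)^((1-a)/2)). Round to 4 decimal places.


Amari alpha-divergence:
D = (4/(1-alpha^2))*(1 - p^((1+a)/2)*q^((1-a)/2) - (1-p)^((1+a)/2)*(1-q)^((1-a)/2)).
alpha = 0.5, p = 0.1, q = 0.25.
e1 = (1+alpha)/2 = 0.75, e2 = (1-alpha)/2 = 0.25.
t1 = p^e1 * q^e2 = 0.1^0.75 * 0.25^0.25 = 0.125743.
t2 = (1-p)^e1 * (1-q)^e2 = 0.9^0.75 * 0.75^0.25 = 0.859899.
4/(1-alpha^2) = 5.333333.
D = 5.333333*(1 - 0.125743 - 0.859899) = 0.0766

0.0766


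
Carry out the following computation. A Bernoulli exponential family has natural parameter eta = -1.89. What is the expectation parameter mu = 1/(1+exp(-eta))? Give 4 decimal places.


Dual coordinate (expectation parameter) for Bernoulli:
mu = 1/(1+exp(-eta)).
eta = -1.89.
exp(-eta) = exp(1.89) = 6.619369.
mu = 1/(1+6.619369) = 0.1312

0.1312


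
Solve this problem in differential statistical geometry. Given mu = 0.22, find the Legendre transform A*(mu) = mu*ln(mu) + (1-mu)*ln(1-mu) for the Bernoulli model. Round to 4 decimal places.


Legendre transform for Bernoulli:
A*(mu) = mu*log(mu) + (1-mu)*log(1-mu).
mu = 0.22, 1-mu = 0.78.
mu*log(mu) = 0.22*log(0.22) = -0.333108.
(1-mu)*log(1-mu) = 0.78*log(0.78) = -0.1938.
A* = -0.333108 + -0.1938 = -0.5269

-0.5269


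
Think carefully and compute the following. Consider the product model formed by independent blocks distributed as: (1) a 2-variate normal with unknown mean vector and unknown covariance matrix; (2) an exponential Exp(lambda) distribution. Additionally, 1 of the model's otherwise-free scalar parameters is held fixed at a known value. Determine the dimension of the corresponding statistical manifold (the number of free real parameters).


The dimension of a statistical manifold equals the number of free
(independent) real parameters of the model. For a product of independent
blocks the parameter counts add.
- 2-variate normal: 2 (mean) + 2*3/2 = 3 (symmetric covariance) = 5.
- exponential (lambda): 1.
Total = 5 + 1 = 6.
1 parameter(s) fixed at known values: 6 - 1 = 5.
Dimension = 5

5


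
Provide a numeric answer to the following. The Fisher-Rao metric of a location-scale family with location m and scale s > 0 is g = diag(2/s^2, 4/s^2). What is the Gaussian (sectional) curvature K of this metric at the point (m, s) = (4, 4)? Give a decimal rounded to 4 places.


The metric has the form g = (A dm^2 + B ds^2)/s^2 with A = 2, B = 4.
Substitute u = sqrt(A/B)*m: g = B*(du^2 + ds^2)/s^2, i.e. B times the
Poincare upper half-plane metric, which has constant Gaussian curvature -1.
Scaling a 2D metric by a constant c divides the Gaussian curvature by c,
so K = -1/B = -1/(4) = -0.2500 everywhere (the point (m, s) = (4, 4) is irrelevant:
the curvature is constant).
The requested Gaussian curvature is K = -0.2500.

-0.2500


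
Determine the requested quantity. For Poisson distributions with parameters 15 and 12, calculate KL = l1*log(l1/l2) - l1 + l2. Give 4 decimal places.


KL divergence for Poisson:
KL = l1*log(l1/l2) - l1 + l2.
l1 = 15, l2 = 12.
log(15/12) = 0.223144.
l1*log(l1/l2) = 15 * 0.223144 = 3.347153.
KL = 3.347153 - 15 + 12 = 0.3472

0.3472


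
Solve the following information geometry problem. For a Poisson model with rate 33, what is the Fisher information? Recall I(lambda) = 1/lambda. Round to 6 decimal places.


Fisher information for Poisson: I(lambda) = 1/lambda.
lambda = 33.
I(lambda) = 1/33 = 0.030303

0.030303


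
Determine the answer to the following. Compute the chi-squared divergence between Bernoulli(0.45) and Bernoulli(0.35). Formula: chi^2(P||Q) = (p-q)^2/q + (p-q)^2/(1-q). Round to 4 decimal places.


Chi-squared divergence between Bernoulli distributions:
chi^2 = (p-q)^2/q + (p-q)^2/(1-q).
p = 0.45, q = 0.35, p-q = 0.1.
(p-q)^2 = 0.01.
term1 = 0.01/0.35 = 0.028571.
term2 = 0.01/0.65 = 0.015385.
chi^2 = 0.028571 + 0.015385 = 0.0440

0.0440


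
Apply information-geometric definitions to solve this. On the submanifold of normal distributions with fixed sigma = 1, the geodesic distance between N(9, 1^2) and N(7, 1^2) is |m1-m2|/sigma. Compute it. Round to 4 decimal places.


On the fixed-variance normal subfamily, geodesic distance = |m1-m2|/sigma.
|9 - 7| = 2.
sigma = 1.
d = 2/1 = 2.0000

2.0000


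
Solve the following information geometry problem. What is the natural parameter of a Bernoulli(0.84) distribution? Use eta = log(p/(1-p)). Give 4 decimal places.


Natural parameter for Bernoulli: eta = log(p/(1-p)).
p = 0.84, 1-p = 0.16.
p/(1-p) = 5.25.
eta = log(5.25) = 1.6582

1.6582


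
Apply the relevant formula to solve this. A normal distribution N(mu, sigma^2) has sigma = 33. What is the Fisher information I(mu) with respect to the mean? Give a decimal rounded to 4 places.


The Fisher information for the mean of a normal distribution is I(mu) = 1/sigma^2.
sigma = 33, so sigma^2 = 1089.
I(mu) = 1/1089 = 0.0009

0.0009


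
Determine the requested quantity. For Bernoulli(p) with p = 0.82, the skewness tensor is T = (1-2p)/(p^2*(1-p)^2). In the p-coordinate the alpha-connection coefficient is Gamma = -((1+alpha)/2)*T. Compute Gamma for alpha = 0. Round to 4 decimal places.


Skewness (Amari-Chentsov) tensor: T = (1-2p)/(p^2*(1-p)^2).
p = 0.82, 1-2p = -0.64, p^2 = 0.6724, (1-p)^2 = 0.0324.
T = -0.64/(0.6724 * 0.0324) = -29.376988.
In the p-coordinate, Gamma^(alpha) = Gamma^(0) - (alpha/2)*T with Gamma^(0) = (1/2)*g'(p) = -T/2,
so Gamma^(alpha) = -((1+alpha)/2)*T.
alpha = 0, -(1+alpha)/2 = -0.5.
Gamma = -0.5 * -29.376988 = 14.6885

14.6885


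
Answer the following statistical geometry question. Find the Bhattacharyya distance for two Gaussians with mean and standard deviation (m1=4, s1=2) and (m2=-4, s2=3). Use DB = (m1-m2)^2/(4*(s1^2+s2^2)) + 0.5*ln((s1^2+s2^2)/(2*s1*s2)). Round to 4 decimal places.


Bhattacharyya distance between two Gaussians:
DB = (m1-m2)^2/(4*(s1^2+s2^2)) + (1/2)*ln((s1^2+s2^2)/(2*s1*s2)).
(m1-m2)^2 = (8)^2 = 64.
s1^2+s2^2 = 4 + 9 = 13.
term1 = 64/52 = 1.230769.
term2 = 0.5*ln(13/12.0) = 0.040021.
DB = 1.230769 + 0.040021 = 1.2708

1.2708


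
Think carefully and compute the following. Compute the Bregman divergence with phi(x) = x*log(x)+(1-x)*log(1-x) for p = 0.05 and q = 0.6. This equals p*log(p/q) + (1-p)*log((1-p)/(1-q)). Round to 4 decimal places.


Bregman divergence with negative entropy generator:
D = p*log(p/q) + (1-p)*log((1-p)/(1-q)).
p = 0.05, q = 0.6.
p*log(p/q) = 0.05*log(0.05/0.6) = -0.124245.
(1-p)*log((1-p)/(1-q)) = 0.95*log(0.95/0.4) = 0.821748.
D = -0.124245 + 0.821748 = 0.6975

0.6975


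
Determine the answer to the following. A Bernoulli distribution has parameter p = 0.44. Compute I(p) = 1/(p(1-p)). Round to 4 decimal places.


For Bernoulli(p), Fisher information is I(p) = 1/(p*(1-p)).
p = 0.44, 1-p = 0.56.
p*(1-p) = 0.2464.
I(p) = 1/0.2464 = 4.0584

4.0584


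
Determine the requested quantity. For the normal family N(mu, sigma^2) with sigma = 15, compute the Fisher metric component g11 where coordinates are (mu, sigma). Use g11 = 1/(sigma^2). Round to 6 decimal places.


For the 2-parameter normal family, the Fisher metric has:
  g11 = 1/sigma^2, g22 = 2/sigma^2.
sigma = 15, sigma^2 = 225.
g11 = 0.004444

0.004444


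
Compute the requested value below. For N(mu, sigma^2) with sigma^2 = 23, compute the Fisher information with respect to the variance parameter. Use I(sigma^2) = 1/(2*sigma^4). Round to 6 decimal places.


Fisher information for variance: I(sigma^2) = 1/(2*sigma^4).
sigma^2 = 23, so sigma^4 = 529.
I = 1/(2*529) = 1/1058 = 0.000945

0.000945


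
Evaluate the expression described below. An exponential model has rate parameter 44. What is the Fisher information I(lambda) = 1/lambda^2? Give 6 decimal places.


Fisher information for exponential: I(lambda) = 1/lambda^2.
lambda = 44, lambda^2 = 1936.
I = 1/1936 = 0.000517

0.000517


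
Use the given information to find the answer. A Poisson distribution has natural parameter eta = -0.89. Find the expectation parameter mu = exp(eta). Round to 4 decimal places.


Expectation parameter for Poisson exponential family:
mu = exp(eta).
eta = -0.89.
mu = exp(-0.89) = 0.4107

0.4107


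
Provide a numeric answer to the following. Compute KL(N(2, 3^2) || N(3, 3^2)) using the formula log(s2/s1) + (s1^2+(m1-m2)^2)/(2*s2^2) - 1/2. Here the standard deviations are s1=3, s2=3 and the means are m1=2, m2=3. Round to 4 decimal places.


KL divergence between normal distributions:
KL = log(s2/s1) + (s1^2 + (m1-m2)^2)/(2*s2^2) - 1/2.
log(3/3) = 0.0.
(3^2 + (2-3)^2)/(2*3^2) = (9 + 1)/18 = 0.555556.
KL = 0.0 + 0.555556 - 0.5 = 0.0556

0.0556


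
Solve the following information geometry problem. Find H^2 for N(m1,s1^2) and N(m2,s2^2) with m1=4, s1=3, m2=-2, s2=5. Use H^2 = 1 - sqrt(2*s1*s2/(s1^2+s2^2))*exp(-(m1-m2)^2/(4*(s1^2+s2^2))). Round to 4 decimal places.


Squared Hellinger distance for Gaussians:
H^2 = 1 - sqrt(2*s1*s2/(s1^2+s2^2)) * exp(-(m1-m2)^2/(4*(s1^2+s2^2))).
s1^2 = 9, s2^2 = 25, s1^2+s2^2 = 34.
sqrt(2*3*5/(34)) = 0.939336.
(m1-m2)^2 = (6)^2 = 36.
exp(-36/(4*34)) = exp(-0.264706) = 0.767432.
H^2 = 1 - 0.939336*0.767432 = 0.2791

0.2791


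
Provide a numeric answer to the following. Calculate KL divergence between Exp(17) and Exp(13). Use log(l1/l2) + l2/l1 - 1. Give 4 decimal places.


KL divergence for exponential family:
KL = log(l1/l2) + l2/l1 - 1.
log(17/13) = 0.268264.
13/17 = 0.764706.
KL = 0.268264 + 0.764706 - 1 = 0.0330

0.0330


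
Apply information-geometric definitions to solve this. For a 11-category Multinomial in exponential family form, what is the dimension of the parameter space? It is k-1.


Exponential family dimension calculation:
For Multinomial with k=11 categories, dim = k-1 = 10.

10


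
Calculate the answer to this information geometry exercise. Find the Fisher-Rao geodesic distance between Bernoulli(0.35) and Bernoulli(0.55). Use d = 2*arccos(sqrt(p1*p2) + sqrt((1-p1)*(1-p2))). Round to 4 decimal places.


Geodesic distance on Bernoulli manifold:
d(p1,p2) = 2*arccos(sqrt(p1*p2) + sqrt((1-p1)*(1-p2))).
sqrt(p1*p2) = sqrt(0.35*0.55) = 0.438748.
sqrt((1-p1)*(1-p2)) = sqrt(0.65*0.45) = 0.540833.
arg = 0.438748 + 0.540833 = 0.979581.
d = 2*arccos(0.979581) = 0.4049

0.4049


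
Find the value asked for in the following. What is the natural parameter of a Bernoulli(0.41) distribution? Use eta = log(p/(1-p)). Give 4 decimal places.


Natural parameter for Bernoulli: eta = log(p/(1-p)).
p = 0.41, 1-p = 0.59.
p/(1-p) = 0.694915.
eta = log(0.694915) = -0.3640

-0.3640


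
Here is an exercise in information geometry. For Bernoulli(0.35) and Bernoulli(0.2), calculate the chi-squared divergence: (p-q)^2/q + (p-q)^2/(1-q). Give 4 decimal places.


Chi-squared divergence between Bernoulli distributions:
chi^2 = (p-q)^2/q + (p-q)^2/(1-q).
p = 0.35, q = 0.2, p-q = 0.15.
(p-q)^2 = 0.0225.
term1 = 0.0225/0.2 = 0.1125.
term2 = 0.0225/0.8 = 0.028125.
chi^2 = 0.1125 + 0.028125 = 0.1406

0.1406


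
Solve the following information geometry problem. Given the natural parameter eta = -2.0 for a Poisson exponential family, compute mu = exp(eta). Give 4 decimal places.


Expectation parameter for Poisson exponential family:
mu = exp(eta).
eta = -2.0.
mu = exp(-2.0) = 0.1353

0.1353


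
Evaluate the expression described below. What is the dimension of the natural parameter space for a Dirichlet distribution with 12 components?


Exponential family dimension calculation:
Dirichlet with 12 components has 12 natural parameters.

12


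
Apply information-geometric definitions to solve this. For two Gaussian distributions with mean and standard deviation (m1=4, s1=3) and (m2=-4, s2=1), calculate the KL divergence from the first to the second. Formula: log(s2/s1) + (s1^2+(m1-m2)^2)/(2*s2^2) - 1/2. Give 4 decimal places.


KL divergence between normal distributions:
KL = log(s2/s1) + (s1^2 + (m1-m2)^2)/(2*s2^2) - 1/2.
log(1/3) = -1.098612.
(3^2 + (4--4)^2)/(2*1^2) = (9 + 64)/2 = 36.5.
KL = -1.098612 + 36.5 - 0.5 = 34.9014

34.9014


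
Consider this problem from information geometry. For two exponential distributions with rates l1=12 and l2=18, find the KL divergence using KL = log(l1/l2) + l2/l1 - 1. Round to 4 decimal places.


KL divergence for exponential family:
KL = log(l1/l2) + l2/l1 - 1.
log(12/18) = -0.405465.
18/12 = 1.5.
KL = -0.405465 + 1.5 - 1 = 0.0945

0.0945


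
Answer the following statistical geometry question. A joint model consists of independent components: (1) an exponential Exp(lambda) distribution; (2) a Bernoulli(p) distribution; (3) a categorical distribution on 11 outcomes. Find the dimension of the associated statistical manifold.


The dimension of a statistical manifold equals the number of free
(independent) real parameters of the model. For a product of independent
blocks the parameter counts add.
- exponential (lambda): 1.
- Bernoulli (p): 1.
- categorical on 11 outcomes (probabilities sum to 1): 11-1 = 10.
Total = 1 + 1 + 10 = 12.
Dimension = 12

12


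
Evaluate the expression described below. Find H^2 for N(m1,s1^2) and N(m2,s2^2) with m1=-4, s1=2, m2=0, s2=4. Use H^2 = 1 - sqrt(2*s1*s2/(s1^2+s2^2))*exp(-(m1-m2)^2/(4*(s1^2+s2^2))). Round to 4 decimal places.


Squared Hellinger distance for Gaussians:
H^2 = 1 - sqrt(2*s1*s2/(s1^2+s2^2)) * exp(-(m1-m2)^2/(4*(s1^2+s2^2))).
s1^2 = 4, s2^2 = 16, s1^2+s2^2 = 20.
sqrt(2*2*4/(20)) = 0.894427.
(m1-m2)^2 = (-4)^2 = 16.
exp(-16/(4*20)) = exp(-0.2) = 0.818731.
H^2 = 1 - 0.894427*0.818731 = 0.2677

0.2677


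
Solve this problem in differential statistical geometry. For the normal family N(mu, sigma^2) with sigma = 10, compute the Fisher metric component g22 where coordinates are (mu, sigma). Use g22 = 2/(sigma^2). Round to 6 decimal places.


For the 2-parameter normal family, the Fisher metric has:
  g11 = 1/sigma^2, g22 = 2/sigma^2.
sigma = 10, sigma^2 = 100.
g22 = 0.020000

0.020000


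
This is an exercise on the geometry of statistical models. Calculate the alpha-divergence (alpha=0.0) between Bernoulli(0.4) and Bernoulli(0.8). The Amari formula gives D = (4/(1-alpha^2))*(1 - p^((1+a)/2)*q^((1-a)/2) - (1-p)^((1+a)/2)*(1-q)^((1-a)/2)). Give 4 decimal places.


Amari alpha-divergence:
D = (4/(1-alpha^2))*(1 - p^((1+a)/2)*q^((1-a)/2) - (1-p)^((1+a)/2)*(1-q)^((1-a)/2)).
alpha = 0.0, p = 0.4, q = 0.8.
e1 = (1+alpha)/2 = 0.5, e2 = (1-alpha)/2 = 0.5.
t1 = p^e1 * q^e2 = 0.4^0.5 * 0.8^0.5 = 0.565685.
t2 = (1-p)^e1 * (1-q)^e2 = 0.6^0.5 * 0.2^0.5 = 0.34641.
4/(1-alpha^2) = 4.0.
D = 4.0*(1 - 0.565685 - 0.34641) = 0.3516

0.3516
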